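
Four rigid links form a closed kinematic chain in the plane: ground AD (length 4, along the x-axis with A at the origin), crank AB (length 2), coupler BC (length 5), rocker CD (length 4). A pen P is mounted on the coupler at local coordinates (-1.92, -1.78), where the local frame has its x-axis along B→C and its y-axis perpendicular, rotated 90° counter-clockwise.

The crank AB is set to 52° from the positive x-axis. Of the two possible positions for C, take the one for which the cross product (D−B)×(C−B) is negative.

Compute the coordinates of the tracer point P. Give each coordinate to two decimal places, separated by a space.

-0.78 3.25

A=(0,0), D=(4.00,0)
B = A + 2.00·(cos52°, sin52°) = (1.2313, 1.5760)
|BD| = 3.1858
circle(B,5.00) ∩ circle(D,4.00): a=3.0054, h=3.9959
  candidates: C₊=(5.8200,3.5620) cross=12.730; C₋=(1.8664,-3.3835) cross=-12.730
  mode - wants cross < 0 → take C=(1.8664,-3.3835) (cross=-12.730)
ex = (C−B)/|BC| = (0.1270,-0.9919); ey = (0.9919,0.1270)
P = B + -1.92·ex + -1.78·ey = (-0.7781,3.2544)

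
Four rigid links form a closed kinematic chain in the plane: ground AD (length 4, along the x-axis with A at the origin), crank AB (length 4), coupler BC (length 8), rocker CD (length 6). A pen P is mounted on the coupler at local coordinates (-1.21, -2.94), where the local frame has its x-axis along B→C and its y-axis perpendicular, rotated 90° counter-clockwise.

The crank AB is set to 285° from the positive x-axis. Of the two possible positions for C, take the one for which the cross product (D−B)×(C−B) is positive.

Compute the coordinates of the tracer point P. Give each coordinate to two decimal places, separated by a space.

4.15 -4.50

A=(0,0), D=(4.00,0)
B = A + 4.00·(cos285°, sin285°) = (1.0353, -3.8637)
|BD| = 4.8701
circle(B,8.00) ∩ circle(D,6.00): a=5.3097, h=5.9839
  candidates: C₊=(-0.4797,3.9915) cross=29.142; C₋=(9.0150,-3.2940) cross=-29.142
  mode + wants cross > 0 → take C=(-0.4797,3.9915) (cross=29.142)
ex = (C−B)/|BC| = (-0.1894,0.9819); ey = (-0.9819,-0.1894)
P = B + -1.21·ex + -2.94·ey = (4.1512,-4.4951)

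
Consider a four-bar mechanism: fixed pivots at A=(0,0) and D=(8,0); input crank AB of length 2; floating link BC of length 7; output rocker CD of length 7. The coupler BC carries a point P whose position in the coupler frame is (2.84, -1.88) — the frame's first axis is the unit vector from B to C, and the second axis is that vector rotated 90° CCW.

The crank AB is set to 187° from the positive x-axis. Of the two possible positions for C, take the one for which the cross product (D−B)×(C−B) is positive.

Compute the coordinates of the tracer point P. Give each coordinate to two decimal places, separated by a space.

A=(0,0), D=(8.00,0)
B = A + 2.00·(cos187°, sin187°) = (-1.9851, -0.2437)
|BD| = 9.9881
circle(B,7.00) ∩ circle(D,7.00): a=4.9940, h=4.9051
  candidates: C₊=(2.8878,4.7817) cross=48.992; C₋=(3.1272,-5.0255) cross=-48.992
  mode + wants cross > 0 → take C=(2.8878,4.7817) (cross=48.992)
ex = (C−B)/|BC| = (0.6961,0.7179); ey = (-0.7179,0.6961)
P = B + 2.84·ex + -1.88·ey = (1.3416,0.4865)

1.34 0.49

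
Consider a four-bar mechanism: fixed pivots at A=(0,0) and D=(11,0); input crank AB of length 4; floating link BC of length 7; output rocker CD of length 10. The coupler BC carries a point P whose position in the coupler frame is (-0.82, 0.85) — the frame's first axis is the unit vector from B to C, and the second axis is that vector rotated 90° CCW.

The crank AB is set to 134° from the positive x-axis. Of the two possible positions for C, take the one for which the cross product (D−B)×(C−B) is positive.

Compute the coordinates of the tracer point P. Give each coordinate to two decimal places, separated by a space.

A=(0,0), D=(11.00,0)
B = A + 4.00·(cos134°, sin134°) = (-2.7786, 2.8774)
|BD| = 14.0759
circle(B,7.00) ∩ circle(D,10.00): a=5.2263, h=4.6568
  candidates: C₊=(3.2893,6.3674) cross=65.548; C₋=(1.3854,-2.7494) cross=-65.548
  mode + wants cross > 0 → take C=(3.2893,6.3674) (cross=65.548)
ex = (C−B)/|BC| = (0.8668,0.4986); ey = (-0.4986,0.8668)
P = B + -0.82·ex + 0.85·ey = (-3.9132,3.2053)

-3.91 3.21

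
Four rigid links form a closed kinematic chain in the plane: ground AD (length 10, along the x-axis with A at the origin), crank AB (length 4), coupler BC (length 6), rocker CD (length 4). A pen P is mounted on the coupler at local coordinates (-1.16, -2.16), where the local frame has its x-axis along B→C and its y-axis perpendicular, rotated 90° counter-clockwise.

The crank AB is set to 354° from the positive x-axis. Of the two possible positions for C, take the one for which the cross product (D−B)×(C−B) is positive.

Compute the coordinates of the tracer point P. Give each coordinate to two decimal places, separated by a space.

A=(0,0), D=(10.00,0)
B = A + 4.00·(cos354°, sin354°) = (3.9781, -0.4181)
|BD| = 6.0364
circle(B,6.00) ∩ circle(D,4.00): a=4.6748, h=3.7611
  candidates: C₊=(8.3812,3.6578) cross=22.704; C₋=(8.9022,-3.8464) cross=-22.704
  mode + wants cross > 0 → take C=(8.3812,3.6578) (cross=22.704)
ex = (C−B)/|BC| = (0.7338,0.6793); ey = (-0.6793,0.7338)
P = B + -1.16·ex + -2.16·ey = (4.5941,-2.7912)

4.59 -2.79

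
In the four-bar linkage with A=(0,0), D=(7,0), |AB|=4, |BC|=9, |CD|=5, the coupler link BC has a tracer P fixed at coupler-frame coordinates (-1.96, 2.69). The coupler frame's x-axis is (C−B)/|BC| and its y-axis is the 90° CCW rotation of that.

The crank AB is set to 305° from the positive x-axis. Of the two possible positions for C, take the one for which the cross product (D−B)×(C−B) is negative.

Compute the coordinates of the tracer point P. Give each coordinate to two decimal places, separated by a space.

0.14 -0.74

A=(0,0), D=(7.00,0)
B = A + 4.00·(cos305°, sin305°) = (2.2943, -3.2766)
|BD| = 5.7341
circle(B,9.00) ∩ circle(D,5.00): a=7.7501, h=4.5755
  candidates: C₊=(6.0399,4.9070) cross=26.237; C₋=(11.2691,-2.6029) cross=-26.237
  mode - wants cross < 0 → take C=(11.2691,-2.6029) (cross=-26.237)
ex = (C−B)/|BC| = (0.9972,0.0749); ey = (-0.0749,0.9972)
P = B + -1.96·ex + 2.69·ey = (0.1384,-0.7409)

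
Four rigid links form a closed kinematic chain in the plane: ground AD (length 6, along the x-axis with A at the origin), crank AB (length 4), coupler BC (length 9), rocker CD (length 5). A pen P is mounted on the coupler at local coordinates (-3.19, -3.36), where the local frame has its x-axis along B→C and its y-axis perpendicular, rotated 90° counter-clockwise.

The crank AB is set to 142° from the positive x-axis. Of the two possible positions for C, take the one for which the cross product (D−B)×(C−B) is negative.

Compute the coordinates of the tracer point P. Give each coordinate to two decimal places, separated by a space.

A=(0,0), D=(6.00,0)
B = A + 4.00·(cos142°, sin142°) = (-3.1520, 2.4626)
|BD| = 9.4776
circle(B,9.00) ∩ circle(D,5.00): a=7.6931, h=4.6707
  candidates: C₊=(5.4905,4.9740) cross=44.267; C₋=(3.0632,-4.0466) cross=-44.267
  mode - wants cross < 0 → take C=(3.0632,-4.0466) (cross=-44.267)
ex = (C−B)/|BC| = (0.6906,-0.7233); ey = (0.7233,0.6906)
P = B + -3.19·ex + -3.36·ey = (-7.7851,2.4495)

-7.79 2.45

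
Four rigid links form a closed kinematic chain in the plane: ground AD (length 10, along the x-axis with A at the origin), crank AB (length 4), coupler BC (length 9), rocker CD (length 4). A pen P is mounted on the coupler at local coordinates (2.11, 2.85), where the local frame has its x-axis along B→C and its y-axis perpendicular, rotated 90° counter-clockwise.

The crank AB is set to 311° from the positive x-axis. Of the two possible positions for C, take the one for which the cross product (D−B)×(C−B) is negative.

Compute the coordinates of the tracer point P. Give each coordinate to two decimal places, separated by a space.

4.93 -0.33

A=(0,0), D=(10.00,0)
B = A + 4.00·(cos311°, sin311°) = (2.6242, -3.0188)
|BD| = 7.9696
circle(B,9.00) ∩ circle(D,4.00): a=8.0628, h=3.9989
  candidates: C₊=(8.5715,3.7362) cross=31.870; C₋=(11.6010,-3.6656) cross=-31.870
  mode - wants cross < 0 → take C=(11.6010,-3.6656) (cross=-31.870)
ex = (C−B)/|BC| = (0.9974,-0.0719); ey = (0.0719,0.9974)
P = B + 2.11·ex + 2.85·ey = (4.9336,-0.3278)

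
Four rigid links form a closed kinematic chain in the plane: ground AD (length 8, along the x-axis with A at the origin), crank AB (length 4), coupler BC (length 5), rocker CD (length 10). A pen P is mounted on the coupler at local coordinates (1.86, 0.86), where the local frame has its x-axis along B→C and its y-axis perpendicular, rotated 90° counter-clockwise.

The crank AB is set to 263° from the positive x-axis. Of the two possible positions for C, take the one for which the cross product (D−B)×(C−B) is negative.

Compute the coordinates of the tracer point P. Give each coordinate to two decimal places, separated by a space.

A=(0,0), D=(8.00,0)
B = A + 4.00·(cos263°, sin263°) = (-0.4875, -3.9702)
|BD| = 9.3701
circle(B,5.00) ∩ circle(D,10.00): a=0.6830, h=4.9531
  candidates: C₊=(-1.9675,0.8058) cross=46.412; C₋=(2.2299,-8.1673) cross=-46.412
  mode - wants cross < 0 → take C=(2.2299,-8.1673) (cross=-46.412)
ex = (C−B)/|BC| = (0.5435,-0.8394); ey = (0.8394,0.5435)
P = B + 1.86·ex + 0.86·ey = (1.2453,-5.0641)

1.25 -5.06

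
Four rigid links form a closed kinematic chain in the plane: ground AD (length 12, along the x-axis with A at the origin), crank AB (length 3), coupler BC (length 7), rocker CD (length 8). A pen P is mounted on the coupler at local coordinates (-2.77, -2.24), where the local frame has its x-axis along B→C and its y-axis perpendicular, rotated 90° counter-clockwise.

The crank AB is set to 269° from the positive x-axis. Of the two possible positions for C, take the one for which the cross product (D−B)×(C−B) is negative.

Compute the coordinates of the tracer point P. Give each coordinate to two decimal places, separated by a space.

A=(0,0), D=(12.00,0)
B = A + 3.00·(cos269°, sin269°) = (-0.0524, -2.9995)
|BD| = 12.4200
circle(B,7.00) ∩ circle(D,8.00): a=5.6061, h=4.1918
  candidates: C₊=(4.3755,2.4221) cross=52.062; C₋=(6.4002,-5.7133) cross=-52.062
  mode - wants cross < 0 → take C=(6.4002,-5.7133) (cross=-52.062)
ex = (C−B)/|BC| = (0.9218,-0.3877); ey = (0.3877,0.9218)
P = B + -2.77·ex + -2.24·ey = (-3.4741,-3.9905)

-3.47 -3.99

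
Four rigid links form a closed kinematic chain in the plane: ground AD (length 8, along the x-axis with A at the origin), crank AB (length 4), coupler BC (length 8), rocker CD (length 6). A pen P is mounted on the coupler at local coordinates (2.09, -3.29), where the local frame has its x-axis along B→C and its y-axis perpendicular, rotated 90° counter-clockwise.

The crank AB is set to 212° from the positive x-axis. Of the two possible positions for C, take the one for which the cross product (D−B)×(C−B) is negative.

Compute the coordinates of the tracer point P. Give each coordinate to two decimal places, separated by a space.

A=(0,0), D=(8.00,0)
B = A + 4.00·(cos212°, sin212°) = (-3.3922, -2.1197)
|BD| = 11.5877
circle(B,8.00) ∩ circle(D,6.00): a=7.0020, h=3.8693
  candidates: C₊=(2.7839,2.9652) cross=44.836; C₋=(4.1995,-4.6429) cross=-44.836
  mode - wants cross < 0 → take C=(4.1995,-4.6429) (cross=-44.836)
ex = (C−B)/|BC| = (0.9490,-0.3154); ey = (0.3154,0.9490)
P = B + 2.09·ex + -3.29·ey = (-2.4465,-5.9009)

-2.45 -5.90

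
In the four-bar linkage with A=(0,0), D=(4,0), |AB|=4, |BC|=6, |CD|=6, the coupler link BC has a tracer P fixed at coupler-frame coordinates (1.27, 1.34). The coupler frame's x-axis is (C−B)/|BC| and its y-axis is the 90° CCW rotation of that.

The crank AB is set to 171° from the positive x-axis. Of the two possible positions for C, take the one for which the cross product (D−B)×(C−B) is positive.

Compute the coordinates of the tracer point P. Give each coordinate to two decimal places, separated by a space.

A=(0,0), D=(4.00,0)
B = A + 4.00·(cos171°, sin171°) = (-3.9508, 0.6257)
|BD| = 7.9753
circle(B,6.00) ∩ circle(D,6.00): a=3.9877, h=4.4831
  candidates: C₊=(0.3764,4.7822) cross=35.755; C₋=(-0.3271,-4.1564) cross=-35.755
  mode + wants cross > 0 → take C=(0.3764,4.7822) (cross=35.755)
ex = (C−B)/|BC| = (0.7212,0.6927); ey = (-0.6927,0.7212)
P = B + 1.27·ex + 1.34·ey = (-3.9631,2.4719)

-3.96 2.47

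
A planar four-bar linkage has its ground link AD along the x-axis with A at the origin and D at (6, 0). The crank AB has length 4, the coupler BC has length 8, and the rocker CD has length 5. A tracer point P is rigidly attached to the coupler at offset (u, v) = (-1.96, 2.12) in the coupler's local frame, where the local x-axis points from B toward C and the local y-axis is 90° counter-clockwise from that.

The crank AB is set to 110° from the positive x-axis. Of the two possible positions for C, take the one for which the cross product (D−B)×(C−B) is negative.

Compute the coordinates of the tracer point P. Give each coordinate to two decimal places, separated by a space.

A=(0,0), D=(6.00,0)
B = A + 4.00·(cos110°, sin110°) = (-1.3681, 3.7588)
|BD| = 8.2715
circle(B,8.00) ∩ circle(D,5.00): a=6.4932, h=4.6731
  candidates: C₊=(6.5396,4.9708) cross=38.653; C₋=(2.2924,-3.3547) cross=-38.653
  mode - wants cross < 0 → take C=(2.2924,-3.3547) (cross=-38.653)
ex = (C−B)/|BC| = (0.4576,-0.8892); ey = (0.8892,0.4576)
P = B + -1.96·ex + 2.12·ey = (-0.3798,6.4716)

-0.38 6.47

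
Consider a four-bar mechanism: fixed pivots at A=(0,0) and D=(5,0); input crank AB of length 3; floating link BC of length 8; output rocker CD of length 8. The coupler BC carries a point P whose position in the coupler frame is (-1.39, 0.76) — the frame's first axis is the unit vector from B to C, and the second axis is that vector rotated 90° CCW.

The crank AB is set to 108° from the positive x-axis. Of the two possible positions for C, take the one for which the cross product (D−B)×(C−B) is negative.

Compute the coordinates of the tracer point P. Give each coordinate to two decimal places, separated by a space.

-0.13 4.22

A=(0,0), D=(5.00,0)
B = A + 3.00·(cos108°, sin108°) = (-0.9271, 2.8532)
|BD| = 6.5780
circle(B,8.00) ∩ circle(D,8.00): a=3.2890, h=7.2926
  candidates: C₊=(5.1996,7.9975) cross=47.971; C₋=(-1.1266,-5.1443) cross=-47.971
  mode - wants cross < 0 → take C=(-1.1266,-5.1443) (cross=-47.971)
ex = (C−B)/|BC| = (-0.0249,-0.9997); ey = (0.9997,-0.0249)
P = B + -1.39·ex + 0.76·ey = (-0.1326,4.2238)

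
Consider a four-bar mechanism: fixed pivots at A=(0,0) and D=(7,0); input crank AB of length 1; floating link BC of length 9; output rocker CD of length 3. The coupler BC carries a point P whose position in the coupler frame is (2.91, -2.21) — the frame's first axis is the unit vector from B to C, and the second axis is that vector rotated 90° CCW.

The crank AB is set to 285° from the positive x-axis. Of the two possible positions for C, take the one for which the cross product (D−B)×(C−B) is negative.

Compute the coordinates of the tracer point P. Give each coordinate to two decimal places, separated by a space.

A=(0,0), D=(7.00,0)
B = A + 1.00·(cos285°, sin285°) = (0.2588, -0.9659)
|BD| = 6.8100
circle(B,9.00) ∩ circle(D,3.00): a=8.6913, h=2.3368
  candidates: C₊=(8.5308,2.5800) cross=15.914; C₋=(9.1937,-2.0463) cross=-15.914
  mode - wants cross < 0 → take C=(9.1937,-2.0463) (cross=-15.914)
ex = (C−B)/|BC| = (0.9928,-0.1200); ey = (0.1200,0.9928)
P = B + 2.91·ex + -2.21·ey = (2.8825,-3.5093)

2.88 -3.51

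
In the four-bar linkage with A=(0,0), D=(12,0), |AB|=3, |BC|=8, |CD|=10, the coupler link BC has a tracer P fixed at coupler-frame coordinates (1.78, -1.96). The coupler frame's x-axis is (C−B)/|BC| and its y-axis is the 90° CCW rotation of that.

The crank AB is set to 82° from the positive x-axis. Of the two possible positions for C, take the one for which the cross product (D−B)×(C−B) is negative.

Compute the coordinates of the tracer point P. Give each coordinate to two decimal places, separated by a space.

-0.83 0.64

A=(0,0), D=(12.00,0)
B = A + 3.00·(cos82°, sin82°) = (0.4175, 2.9708)
|BD| = 11.9574
circle(B,8.00) ∩ circle(D,10.00): a=4.4734, h=6.6324
  candidates: C₊=(6.3984,8.2839) cross=79.307; C₋=(3.1028,-4.5651) cross=-79.307
  mode - wants cross < 0 → take C=(3.1028,-4.5651) (cross=-79.307)
ex = (C−B)/|BC| = (0.3357,-0.9420); ey = (0.9420,0.3357)
P = B + 1.78·ex + -1.96·ey = (-0.8313,0.6362)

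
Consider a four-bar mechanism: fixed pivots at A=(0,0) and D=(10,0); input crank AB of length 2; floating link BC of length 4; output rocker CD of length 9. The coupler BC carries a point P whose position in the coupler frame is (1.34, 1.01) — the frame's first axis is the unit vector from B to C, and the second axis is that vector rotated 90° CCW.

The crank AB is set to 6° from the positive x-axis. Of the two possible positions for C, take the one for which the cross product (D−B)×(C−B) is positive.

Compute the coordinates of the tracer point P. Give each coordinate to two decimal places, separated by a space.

A=(0,0), D=(10.00,0)
B = A + 2.00·(cos6°, sin6°) = (1.9890, 0.2091)
|BD| = 8.0137
circle(B,4.00) ∩ circle(D,9.00): a=-0.0487, h=3.9997
  candidates: C₊=(2.0447,4.2087) cross=32.052; C₋=(1.8360,-3.7880) cross=-32.052
  mode + wants cross > 0 → take C=(2.0447,4.2087) (cross=32.052)
ex = (C−B)/|BC| = (0.0139,0.9999); ey = (-0.9999,0.0139)
P = B + 1.34·ex + 1.01·ey = (0.9978,1.5630)

1.00 1.56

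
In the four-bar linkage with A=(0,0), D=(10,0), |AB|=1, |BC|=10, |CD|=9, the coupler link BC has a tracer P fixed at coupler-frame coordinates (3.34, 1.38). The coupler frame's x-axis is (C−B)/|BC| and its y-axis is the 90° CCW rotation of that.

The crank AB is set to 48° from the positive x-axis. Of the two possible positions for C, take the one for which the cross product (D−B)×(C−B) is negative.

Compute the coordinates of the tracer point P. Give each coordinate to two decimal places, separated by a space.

A=(0,0), D=(10.00,0)
B = A + 1.00·(cos48°, sin48°) = (0.6691, 0.7431)
|BD| = 9.3604
circle(B,10.00) ∩ circle(D,9.00): a=5.6951, h=8.2198
  candidates: C₊=(6.9989,8.4849) cross=76.941; C₋=(5.6937,-7.9029) cross=-76.941
  mode - wants cross < 0 → take C=(5.6937,-7.9029) (cross=-76.941)
ex = (C−B)/|BC| = (0.5025,-0.8646); ey = (0.8646,0.5025)
P = B + 3.34·ex + 1.38·ey = (3.5405,-1.4512)

3.54 -1.45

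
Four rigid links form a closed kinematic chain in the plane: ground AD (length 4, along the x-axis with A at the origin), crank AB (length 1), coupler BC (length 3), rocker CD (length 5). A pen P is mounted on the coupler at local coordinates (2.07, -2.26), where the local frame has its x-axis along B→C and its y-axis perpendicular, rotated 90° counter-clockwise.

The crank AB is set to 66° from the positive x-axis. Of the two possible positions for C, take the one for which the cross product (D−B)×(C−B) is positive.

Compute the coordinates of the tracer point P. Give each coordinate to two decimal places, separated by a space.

2.95 2.63

A=(0,0), D=(4.00,0)
B = A + 1.00·(cos66°, sin66°) = (0.4067, 0.9135)
|BD| = 3.7076
circle(B,3.00) ∩ circle(D,5.00): a=-0.3040, h=2.9846
  candidates: C₊=(0.8475,3.8810) cross=11.065; C₋=(-0.6232,-1.9041) cross=-11.065
  mode + wants cross > 0 → take C=(0.8475,3.8810) (cross=11.065)
ex = (C−B)/|BC| = (0.1469,0.9891); ey = (-0.9891,0.1469)
P = B + 2.07·ex + -2.26·ey = (2.9464,2.6290)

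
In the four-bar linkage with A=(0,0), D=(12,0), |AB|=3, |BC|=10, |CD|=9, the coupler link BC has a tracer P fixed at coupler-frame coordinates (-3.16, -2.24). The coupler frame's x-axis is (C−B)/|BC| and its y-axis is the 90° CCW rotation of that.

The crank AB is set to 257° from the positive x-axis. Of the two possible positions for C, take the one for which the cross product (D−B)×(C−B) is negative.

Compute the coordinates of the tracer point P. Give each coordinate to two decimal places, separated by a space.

-4.54 -3.24

A=(0,0), D=(12.00,0)
B = A + 3.00·(cos257°, sin257°) = (-0.6749, -2.9231)
|BD| = 13.0076
circle(B,10.00) ∩ circle(D,9.00): a=7.2341, h=6.9042
  candidates: C₊=(4.8227,5.4301) cross=89.806; C₋=(7.9258,-8.0250) cross=-89.806
  mode - wants cross < 0 → take C=(7.9258,-8.0250) (cross=-89.806)
ex = (C−B)/|BC| = (0.8601,-0.5102); ey = (0.5102,0.8601)
P = B + -3.16·ex + -2.24·ey = (-4.5355,-3.2375)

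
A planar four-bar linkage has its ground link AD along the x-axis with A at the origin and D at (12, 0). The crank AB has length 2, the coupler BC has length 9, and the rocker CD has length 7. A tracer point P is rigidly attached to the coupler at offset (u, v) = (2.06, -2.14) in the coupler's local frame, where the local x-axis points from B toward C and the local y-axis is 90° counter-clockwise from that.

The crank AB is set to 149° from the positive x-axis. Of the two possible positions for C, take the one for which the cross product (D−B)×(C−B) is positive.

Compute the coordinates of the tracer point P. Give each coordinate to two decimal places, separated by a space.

A=(0,0), D=(12.00,0)
B = A + 2.00·(cos149°, sin149°) = (-1.7143, 1.0301)
|BD| = 13.7530
circle(B,9.00) ∩ circle(D,7.00): a=8.0399, h=4.0448
  candidates: C₊=(6.6059,4.4614) cross=55.628; C₋=(6.0000,-3.6056) cross=-55.628
  mode + wants cross > 0 → take C=(6.6059,4.4614) (cross=55.628)
ex = (C−B)/|BC| = (0.9245,0.3813); ey = (-0.3813,0.9245)
P = B + 2.06·ex + -2.14·ey = (1.0060,-0.1629)

1.01 -0.16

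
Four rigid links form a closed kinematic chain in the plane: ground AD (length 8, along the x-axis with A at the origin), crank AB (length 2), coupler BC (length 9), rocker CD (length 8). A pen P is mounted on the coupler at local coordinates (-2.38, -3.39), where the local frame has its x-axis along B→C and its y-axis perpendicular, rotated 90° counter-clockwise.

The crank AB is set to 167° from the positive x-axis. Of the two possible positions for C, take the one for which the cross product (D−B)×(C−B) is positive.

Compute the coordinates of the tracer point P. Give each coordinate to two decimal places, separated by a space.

-1.09 -3.60

A=(0,0), D=(8.00,0)
B = A + 2.00·(cos167°, sin167°) = (-1.9487, 0.4499)
|BD| = 9.9589
circle(B,9.00) ∩ circle(D,8.00): a=5.8330, h=6.8539
  candidates: C₊=(4.1879,7.0333) cross=68.258; C₋=(3.5686,-6.6606) cross=-68.258
  mode + wants cross > 0 → take C=(4.1879,7.0333) (cross=68.258)
ex = (C−B)/|BC| = (0.6818,0.7315); ey = (-0.7315,0.6818)
P = B + -2.38·ex + -3.39·ey = (-1.0918,-3.6025)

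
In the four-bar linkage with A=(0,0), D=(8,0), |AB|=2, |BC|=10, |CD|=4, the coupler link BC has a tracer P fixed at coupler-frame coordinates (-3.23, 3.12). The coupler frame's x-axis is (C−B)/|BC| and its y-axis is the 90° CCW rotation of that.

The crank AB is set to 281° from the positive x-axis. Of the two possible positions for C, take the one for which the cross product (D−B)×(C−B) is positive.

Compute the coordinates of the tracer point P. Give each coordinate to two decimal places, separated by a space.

A=(0,0), D=(8.00,0)
B = A + 2.00·(cos281°, sin281°) = (0.3816, -1.9633)
|BD| = 7.8673
circle(B,10.00) ∩ circle(D,4.00): a=9.2722, h=3.7452
  candidates: C₊=(8.4259,3.9773) cross=29.464; C₋=(10.2951,-3.2761) cross=-29.464
  mode + wants cross > 0 → take C=(8.4259,3.9773) (cross=29.464)
ex = (C−B)/|BC| = (0.8044,0.5941); ey = (-0.5941,0.8044)
P = B + -3.23·ex + 3.12·ey = (-4.0701,-1.3722)

-4.07 -1.37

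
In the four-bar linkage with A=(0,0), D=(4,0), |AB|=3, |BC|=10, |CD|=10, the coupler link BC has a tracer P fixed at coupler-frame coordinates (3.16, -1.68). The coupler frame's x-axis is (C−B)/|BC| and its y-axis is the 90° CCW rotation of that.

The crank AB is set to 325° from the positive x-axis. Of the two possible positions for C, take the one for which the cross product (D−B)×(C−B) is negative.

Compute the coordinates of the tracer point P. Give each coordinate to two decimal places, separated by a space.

4.07 -4.92

A=(0,0), D=(4.00,0)
B = A + 3.00·(cos325°, sin325°) = (2.4575, -1.7207)
|BD| = 2.3109
circle(B,10.00) ∩ circle(D,10.00): a=1.1555, h=9.9330
  candidates: C₊=(-4.1675,5.7699) cross=22.954; C₋=(10.6249,-7.4907) cross=-22.954
  mode - wants cross < 0 → take C=(10.6249,-7.4907) (cross=-22.954)
ex = (C−B)/|BC| = (0.8167,-0.5770); ey = (0.5770,0.8167)
P = B + 3.16·ex + -1.68·ey = (4.0690,-4.9162)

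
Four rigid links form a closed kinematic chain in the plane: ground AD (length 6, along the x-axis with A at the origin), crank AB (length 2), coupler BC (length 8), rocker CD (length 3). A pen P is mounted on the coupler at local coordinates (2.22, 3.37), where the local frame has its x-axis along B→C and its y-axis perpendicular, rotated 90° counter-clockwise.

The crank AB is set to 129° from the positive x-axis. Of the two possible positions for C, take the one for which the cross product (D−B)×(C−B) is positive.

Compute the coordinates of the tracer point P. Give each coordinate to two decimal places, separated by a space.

0.35 5.26

A=(0,0), D=(6.00,0)
B = A + 2.00·(cos129°, sin129°) = (-1.2586, 1.5543)
|BD| = 7.4232
circle(B,8.00) ∩ circle(D,3.00): a=7.4162, h=3.0000
  candidates: C₊=(6.6213,2.9350) cross=22.269; C₋=(5.3650,-2.9320) cross=-22.269
  mode + wants cross > 0 → take C=(6.6213,2.9350) (cross=22.269)
ex = (C−B)/|BC| = (0.9850,0.1726); ey = (-0.1726,0.9850)
P = B + 2.22·ex + 3.37·ey = (0.3464,5.2569)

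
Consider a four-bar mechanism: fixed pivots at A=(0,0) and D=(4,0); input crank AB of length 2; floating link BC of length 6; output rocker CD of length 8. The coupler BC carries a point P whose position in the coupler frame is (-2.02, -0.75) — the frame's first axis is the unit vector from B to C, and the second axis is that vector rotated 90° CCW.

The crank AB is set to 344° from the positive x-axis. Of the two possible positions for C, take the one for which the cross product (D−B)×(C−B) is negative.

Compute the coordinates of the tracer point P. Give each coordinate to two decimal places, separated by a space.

A=(0,0), D=(4.00,0)
B = A + 2.00·(cos344°, sin344°) = (1.9225, -0.5513)
|BD| = 2.1494
circle(B,6.00) ∩ circle(D,8.00): a=-5.4388, h=2.5336
  candidates: C₊=(-3.9842,0.5026) cross=5.446; C₋=(-2.6846,-4.3951) cross=-5.446
  mode - wants cross < 0 → take C=(-2.6846,-4.3951) (cross=-5.446)
ex = (C−B)/|BC| = (-0.7678,-0.6406); ey = (0.6406,-0.7678)
P = B + -2.02·ex + -0.75·ey = (2.9931,1.3187)

2.99 1.32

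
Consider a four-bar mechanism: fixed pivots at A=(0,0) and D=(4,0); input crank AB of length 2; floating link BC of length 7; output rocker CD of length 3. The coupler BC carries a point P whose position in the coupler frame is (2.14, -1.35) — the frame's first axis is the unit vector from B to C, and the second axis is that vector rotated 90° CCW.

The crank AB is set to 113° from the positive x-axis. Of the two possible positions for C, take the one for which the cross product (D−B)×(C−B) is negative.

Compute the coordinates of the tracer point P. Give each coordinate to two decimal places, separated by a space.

-0.16 -0.61

A=(0,0), D=(4.00,0)
B = A + 2.00·(cos113°, sin113°) = (-0.7815, 1.8410)
|BD| = 5.1236
circle(B,7.00) ∩ circle(D,3.00): a=6.4653, h=2.6833
  candidates: C₊=(6.2162,2.0220) cross=13.748; C₋=(4.2879,-2.9862) cross=-13.748
  mode - wants cross < 0 → take C=(4.2879,-2.9862) (cross=-13.748)
ex = (C−B)/|BC| = (0.7242,-0.6896); ey = (0.6896,0.7242)
P = B + 2.14·ex + -1.35·ey = (-0.1626,-0.6124)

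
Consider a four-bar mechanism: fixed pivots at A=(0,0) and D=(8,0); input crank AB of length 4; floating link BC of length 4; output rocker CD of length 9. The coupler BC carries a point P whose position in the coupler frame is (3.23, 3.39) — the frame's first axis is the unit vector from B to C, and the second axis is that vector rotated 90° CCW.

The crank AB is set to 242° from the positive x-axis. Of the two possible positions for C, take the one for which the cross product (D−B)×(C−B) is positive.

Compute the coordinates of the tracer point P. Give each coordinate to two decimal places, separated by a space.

-4.47 0.37

A=(0,0), D=(8.00,0)
B = A + 4.00·(cos242°, sin242°) = (-1.8779, -3.5318)
|BD| = 10.4903
circle(B,4.00) ∩ circle(D,9.00): a=2.1470, h=3.3749
  candidates: C₊=(-0.9924,0.3690) cross=35.404; C₋=(1.2801,-5.9869) cross=-35.404
  mode + wants cross > 0 → take C=(-0.9924,0.3690) (cross=35.404)
ex = (C−B)/|BC| = (0.2214,0.9752); ey = (-0.9752,0.2214)
P = B + 3.23·ex + 3.39·ey = (-4.4688,0.3685)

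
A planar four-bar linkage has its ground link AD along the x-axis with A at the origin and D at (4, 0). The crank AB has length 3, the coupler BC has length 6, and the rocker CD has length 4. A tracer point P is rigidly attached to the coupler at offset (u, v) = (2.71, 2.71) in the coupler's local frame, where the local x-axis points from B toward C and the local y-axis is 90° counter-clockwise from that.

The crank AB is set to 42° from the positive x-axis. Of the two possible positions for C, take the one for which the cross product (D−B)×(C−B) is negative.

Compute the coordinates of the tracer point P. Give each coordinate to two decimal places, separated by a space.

5.34 -0.24

A=(0,0), D=(4.00,0)
B = A + 3.00·(cos42°, sin42°) = (2.2294, 2.0074)
|BD| = 2.6767
circle(B,6.00) ∩ circle(D,4.00): a=5.0743, h=3.2018
  candidates: C₊=(7.9872,0.3197) cross=8.570; C₋=(3.1848,-3.9161) cross=-8.570
  mode - wants cross < 0 → take C=(3.1848,-3.9161) (cross=-8.570)
ex = (C−B)/|BC| = (0.1592,-0.9872); ey = (0.9872,0.1592)
P = B + 2.71·ex + 2.71·ey = (5.3364,-0.2365)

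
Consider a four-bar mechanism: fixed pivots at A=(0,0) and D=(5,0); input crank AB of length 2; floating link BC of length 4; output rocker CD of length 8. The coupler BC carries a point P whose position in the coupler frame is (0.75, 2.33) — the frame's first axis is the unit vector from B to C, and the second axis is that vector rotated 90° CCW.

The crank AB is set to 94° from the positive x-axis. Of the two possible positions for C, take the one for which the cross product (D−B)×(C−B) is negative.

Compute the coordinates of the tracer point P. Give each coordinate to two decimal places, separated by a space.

A=(0,0), D=(5.00,0)
B = A + 2.00·(cos94°, sin94°) = (-0.1395, 1.9951)
|BD| = 5.5132
circle(B,4.00) ∩ circle(D,8.00): a=-1.5966, h=3.6675
  candidates: C₊=(-0.3007,5.9919) cross=20.220; C₋=(-2.9551,-0.8460) cross=-20.220
  mode - wants cross < 0 → take C=(-2.9551,-0.8460) (cross=-20.220)
ex = (C−B)/|BC| = (-0.7039,-0.7103); ey = (0.7103,-0.7039)
P = B + 0.75·ex + 2.33·ey = (0.9875,-0.1777)

0.99 -0.18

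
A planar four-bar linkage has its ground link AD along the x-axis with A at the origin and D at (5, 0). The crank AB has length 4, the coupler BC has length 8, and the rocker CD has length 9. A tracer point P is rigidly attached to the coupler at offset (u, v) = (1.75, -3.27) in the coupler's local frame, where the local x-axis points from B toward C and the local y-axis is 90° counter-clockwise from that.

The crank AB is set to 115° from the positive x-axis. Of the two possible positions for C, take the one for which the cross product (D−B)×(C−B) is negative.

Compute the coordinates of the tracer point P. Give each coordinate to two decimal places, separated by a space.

-5.19 2.40

A=(0,0), D=(5.00,0)
B = A + 4.00·(cos115°, sin115°) = (-1.6905, 3.6252)
|BD| = 7.6095
circle(B,8.00) ∩ circle(D,9.00): a=2.6877, h=7.5350
  candidates: C₊=(4.2624,8.9697) cross=57.338; C₋=(-2.9171,-4.2802) cross=-57.338
  mode - wants cross < 0 → take C=(-2.9171,-4.2802) (cross=-57.338)
ex = (C−B)/|BC| = (-0.1533,-0.9882); ey = (0.9882,-0.1533)
P = B + 1.75·ex + -3.27·ey = (-5.1901,2.3973)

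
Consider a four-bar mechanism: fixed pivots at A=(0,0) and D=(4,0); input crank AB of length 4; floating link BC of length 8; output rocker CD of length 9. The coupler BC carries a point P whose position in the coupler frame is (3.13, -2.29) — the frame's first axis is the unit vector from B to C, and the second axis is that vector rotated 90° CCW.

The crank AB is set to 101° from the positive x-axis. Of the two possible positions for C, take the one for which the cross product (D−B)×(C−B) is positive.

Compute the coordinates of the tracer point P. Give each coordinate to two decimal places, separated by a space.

3.11 4.06

A=(0,0), D=(4.00,0)
B = A + 4.00·(cos101°, sin101°) = (-0.7632, 3.9265)
|BD| = 6.1730
circle(B,8.00) ∩ circle(D,9.00): a=1.7095, h=7.8152
  candidates: C₊=(5.5270,8.8695) cross=48.243; C₋=(-4.4152,-3.1913) cross=-48.243
  mode + wants cross > 0 → take C=(5.5270,8.8695) (cross=48.243)
ex = (C−B)/|BC| = (0.7863,0.6179); ey = (-0.6179,0.7863)
P = B + 3.13·ex + -2.29·ey = (3.1127,4.0599)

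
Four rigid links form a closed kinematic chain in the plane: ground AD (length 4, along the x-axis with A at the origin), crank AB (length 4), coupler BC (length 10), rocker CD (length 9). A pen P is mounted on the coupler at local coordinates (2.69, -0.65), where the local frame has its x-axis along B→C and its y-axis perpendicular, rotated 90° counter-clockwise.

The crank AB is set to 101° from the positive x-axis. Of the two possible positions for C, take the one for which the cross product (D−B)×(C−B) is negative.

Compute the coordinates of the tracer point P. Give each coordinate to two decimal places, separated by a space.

-1.96 1.43

A=(0,0), D=(4.00,0)
B = A + 4.00·(cos101°, sin101°) = (-0.7632, 3.9265)
|BD| = 6.1730
circle(B,10.00) ∩ circle(D,9.00): a=4.6255, h=8.8660
  candidates: C₊=(8.4453,7.8255) cross=54.730; C₋=(-2.8336,-5.8568) cross=-54.730
  mode - wants cross < 0 → take C=(-2.8336,-5.8568) (cross=-54.730)
ex = (C−B)/|BC| = (-0.2070,-0.9783); ey = (0.9783,-0.2070)
P = B + 2.69·ex + -0.65·ey = (-1.9561,1.4294)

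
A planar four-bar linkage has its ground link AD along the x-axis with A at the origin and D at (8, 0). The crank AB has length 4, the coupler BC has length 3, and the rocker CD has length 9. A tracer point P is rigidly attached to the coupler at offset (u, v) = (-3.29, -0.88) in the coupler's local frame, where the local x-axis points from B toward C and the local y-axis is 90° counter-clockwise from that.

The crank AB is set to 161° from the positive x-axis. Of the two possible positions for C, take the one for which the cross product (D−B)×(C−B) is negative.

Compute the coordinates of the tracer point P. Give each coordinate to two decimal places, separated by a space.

-7.16 1.71

A=(0,0), D=(8.00,0)
B = A + 4.00·(cos161°, sin161°) = (-3.7821, 1.3023)
|BD| = 11.8538
circle(B,3.00) ∩ circle(D,9.00): a=2.8899, h=0.8052
  candidates: C₊=(-0.8212,1.7851) cross=9.545; C₋=(-0.9981,0.1844) cross=-9.545
  mode - wants cross < 0 → take C=(-0.9981,0.1844) (cross=-9.545)
ex = (C−B)/|BC| = (0.9280,-0.3726); ey = (0.3726,0.9280)
P = B + -3.29·ex + -0.88·ey = (-7.1631,1.7115)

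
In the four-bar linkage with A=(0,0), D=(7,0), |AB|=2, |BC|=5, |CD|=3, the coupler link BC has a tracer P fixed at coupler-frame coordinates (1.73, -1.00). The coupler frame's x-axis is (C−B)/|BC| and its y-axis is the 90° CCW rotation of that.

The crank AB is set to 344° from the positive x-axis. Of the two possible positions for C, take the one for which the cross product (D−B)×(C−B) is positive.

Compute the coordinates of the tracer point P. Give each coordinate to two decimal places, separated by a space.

3.89 -0.18

A=(0,0), D=(7.00,0)
B = A + 2.00·(cos344°, sin344°) = (1.9225, -0.5513)
|BD| = 5.1073
circle(B,5.00) ∩ circle(D,3.00): a=4.1200, h=2.8329
  candidates: C₊=(5.7127,2.7098) cross=14.468; C₋=(6.3243,-2.9229) cross=-14.468
  mode + wants cross > 0 → take C=(5.7127,2.7098) (cross=14.468)
ex = (C−B)/|BC| = (0.7580,0.6522); ey = (-0.6522,0.7580)
P = B + 1.73·ex + -1.00·ey = (3.8861,-0.1810)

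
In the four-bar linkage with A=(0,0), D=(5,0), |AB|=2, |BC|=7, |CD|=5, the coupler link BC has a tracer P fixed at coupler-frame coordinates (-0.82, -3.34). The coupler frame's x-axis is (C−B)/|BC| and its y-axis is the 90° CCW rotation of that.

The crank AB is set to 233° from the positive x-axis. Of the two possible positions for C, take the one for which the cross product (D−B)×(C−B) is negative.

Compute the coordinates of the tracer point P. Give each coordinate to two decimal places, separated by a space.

-3.54 -4.12

A=(0,0), D=(5.00,0)
B = A + 2.00·(cos233°, sin233°) = (-1.2036, -1.5973)
|BD| = 6.4060
circle(B,7.00) ∩ circle(D,5.00): a=5.0762, h=4.8199
  candidates: C₊=(2.5105,4.3362) cross=30.876; C₋=(4.9141,-4.9993) cross=-30.876
  mode - wants cross < 0 → take C=(4.9141,-4.9993) (cross=-30.876)
ex = (C−B)/|BC| = (0.8740,-0.4860); ey = (0.4860,0.8740)
P = B + -0.82·ex + -3.34·ey = (-3.5435,-4.1178)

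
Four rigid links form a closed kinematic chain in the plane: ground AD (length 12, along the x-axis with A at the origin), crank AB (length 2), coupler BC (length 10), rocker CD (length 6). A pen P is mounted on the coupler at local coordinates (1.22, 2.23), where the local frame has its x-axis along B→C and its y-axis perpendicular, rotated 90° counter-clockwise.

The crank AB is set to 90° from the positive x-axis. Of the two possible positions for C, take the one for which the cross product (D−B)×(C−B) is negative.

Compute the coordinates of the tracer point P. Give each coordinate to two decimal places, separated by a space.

2.35 2.97

A=(0,0), D=(12.00,0)
B = A + 2.00·(cos90°, sin90°) = (0.0000, 2.0000)
|BD| = 12.1655
circle(B,10.00) ∩ circle(D,6.00): a=8.7131, h=4.9072
  candidates: C₊=(9.4013,5.4080) cross=59.699; C₋=(7.7878,-4.2729) cross=-59.699
  mode - wants cross < 0 → take C=(7.7878,-4.2729) (cross=-59.699)
ex = (C−B)/|BC| = (0.7788,-0.6273); ey = (0.6273,0.7788)
P = B + 1.22·ex + 2.23·ey = (2.3490,2.9714)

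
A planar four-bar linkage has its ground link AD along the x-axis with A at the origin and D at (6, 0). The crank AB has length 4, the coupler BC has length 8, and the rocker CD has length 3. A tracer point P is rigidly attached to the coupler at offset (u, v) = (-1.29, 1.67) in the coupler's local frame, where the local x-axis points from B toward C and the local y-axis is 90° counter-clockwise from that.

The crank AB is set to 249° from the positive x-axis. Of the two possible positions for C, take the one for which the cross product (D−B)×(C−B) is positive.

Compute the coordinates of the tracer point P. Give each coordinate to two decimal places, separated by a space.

-3.54 -3.57

A=(0,0), D=(6.00,0)
B = A + 4.00·(cos249°, sin249°) = (-1.4335, -3.7343)
|BD| = 8.3188
circle(B,8.00) ∩ circle(D,3.00): a=7.4652, h=2.8760
  candidates: C₊=(3.9462,2.1868) cross=23.925; C₋=(6.5283,-2.9531) cross=-23.925
  mode + wants cross > 0 → take C=(3.9462,2.1868) (cross=23.925)
ex = (C−B)/|BC| = (0.6725,0.7401); ey = (-0.7401,0.6725)
P = B + -1.29·ex + 1.67·ey = (-3.5370,-3.5661)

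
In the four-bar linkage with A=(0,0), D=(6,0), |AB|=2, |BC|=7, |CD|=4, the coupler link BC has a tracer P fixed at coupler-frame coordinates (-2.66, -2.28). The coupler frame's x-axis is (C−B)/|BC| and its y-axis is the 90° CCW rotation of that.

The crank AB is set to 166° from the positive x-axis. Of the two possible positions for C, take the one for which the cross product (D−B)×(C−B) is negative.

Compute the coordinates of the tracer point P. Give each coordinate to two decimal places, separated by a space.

-5.42 0.06

A=(0,0), D=(6.00,0)
B = A + 2.00·(cos166°, sin166°) = (-1.9406, 0.4838)
|BD| = 7.9553
circle(B,7.00) ∩ circle(D,4.00): a=6.0517, h=3.5180
  candidates: C₊=(4.3139,3.6273) cross=27.987; C₋=(3.8860,-3.3957) cross=-27.987
  mode - wants cross < 0 → take C=(3.8860,-3.3957) (cross=-27.987)
ex = (C−B)/|BC| = (0.8324,-0.5542); ey = (0.5542,0.8324)
P = B + -2.66·ex + -2.28·ey = (-5.4183,0.0603)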